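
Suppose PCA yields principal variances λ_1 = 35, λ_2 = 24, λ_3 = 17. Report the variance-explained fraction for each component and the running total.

Step 1 — total variance = trace(Sigma) = Σ λ_i = 35 + 24 + 17 = 76.

Step 2 — fraction explained by component i = λ_i / Σ λ:
  PC1: 35/76 = 0.4605
  PC2: 24/76 = 0.3158
  PC3: 17/76 = 0.2237

Step 3 — cumulative fraction after k components = (λ_1 + ... + λ_k) / Σ λ:
  k = 1: 35/76 = 0.4605
  k = 2: (35 + 24)/76 = 59/76 = 0.7763
  k = 3: (35 + 24 + 17)/76 = 76/76 = 1

Summary (fraction, with percent):

explained: PC1 0.4605 (46.05%), PC2 0.3158 (31.58%), PC3 0.2237 (22.37%);  cumulative: 0.4605, 0.7763, 1


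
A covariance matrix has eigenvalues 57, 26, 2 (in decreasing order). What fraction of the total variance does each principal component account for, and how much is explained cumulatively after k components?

Step 1 — total variance = trace(Sigma) = Σ λ_i = 57 + 26 + 2 = 85.

Step 2 — fraction explained by component i = λ_i / Σ λ:
  PC1: 57/85 = 0.6706
  PC2: 26/85 = 0.3059
  PC3: 2/85 = 0.0235

Step 3 — cumulative fraction after k components = (λ_1 + ... + λ_k) / Σ λ:
  k = 1: 57/85 = 0.6706
  k = 2: (57 + 26)/85 = 83/85 = 0.9765
  k = 3: (57 + 26 + 2)/85 = 85/85 = 1

Summary (fraction, with percent):

explained: PC1 0.6706 (67.06%), PC2 0.3059 (30.59%), PC3 0.0235 (2.35%);  cumulative: 0.6706, 0.9765, 1


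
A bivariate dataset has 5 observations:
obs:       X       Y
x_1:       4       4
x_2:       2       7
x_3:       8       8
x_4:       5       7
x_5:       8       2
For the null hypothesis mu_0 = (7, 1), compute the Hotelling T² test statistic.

Step 1 — sample mean vector:
  mean(X) = (4 + 2 + 8 + 5 + 8) / 5 = 27/5 = 5.4
  mean(Y) = (4 + 7 + 8 + 7 + 2) / 5 = 28/5 = 5.6
  x̄ = (5.4, 5.6),  deviation x̄ - mu_0 = (5.4, 5.6) - (7, 1) = (-1.6, 4.6).

Step 2 — sample covariance matrix, S[i,j] = (1/(n-1)) · Σ_k (x_{k,i} - mean_i) · (x_{k,j} - mean_j), divisor n-1 = 4:
  S[X,X] = ((-1.4)·(-1.4) + (-3.4)·(-3.4) + (2.6)·(2.6) + (-0.4)·(-0.4) + (2.6)·(2.6)) / 4 = 27.2/4 = 6.8
  S[X,Y] = ((-1.4)·(-1.6) + (-3.4)·(1.4) + (2.6)·(2.4) + (-0.4)·(1.4) + (2.6)·(-3.6)) / 4 = -6.2/4 = -1.55
  S[Y,Y] = ((-1.6)·(-1.6) + (1.4)·(1.4) + (2.4)·(2.4) + (1.4)·(1.4) + (-3.6)·(-3.6)) / 4 = 25.2/4 = 6.3
  S = [[6.8, -1.55],
 [-1.55, 6.3]].

Step 3 — invert S. det(S) = 6.8·6.3 - (-1.55)² = 40.4375.
  S^{-1} = (1/det) · [[d, -b], [-b, a]] = [[0.1558, 0.0383],
 [0.0383, 0.1682]].

Step 4 — quadratic form (x̄ - mu_0)^T · S^{-1} · (x̄ - mu_0):
  S^{-1} · (x̄ - mu_0) = (-0.073, 0.7122),
  (x̄ - mu_0)^T · [...] = (-1.6)·(-0.073) + (4.6)·(0.7122) = 3.3929.

Step 5 — scale by n: T² = 5 · 3.3929 = 16.9645.

T² ≈ 16.9645


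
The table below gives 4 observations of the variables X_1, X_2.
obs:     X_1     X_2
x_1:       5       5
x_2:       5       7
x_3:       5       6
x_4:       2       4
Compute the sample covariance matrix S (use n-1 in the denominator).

Step 1 — column means:
  mean(X_1) = (5 + 5 + 5 + 2) / 4 = 17/4 = 4.25
  mean(X_2) = (5 + 7 + 6 + 4) / 4 = 22/4 = 5.5

Step 2 — sample covariance S[i,j] = (1/(n-1)) · Σ_k (x_{k,i} - mean_i) · (x_{k,j} - mean_j), with n-1 = 3.
  S[X_1,X_1] = ((0.75)·(0.75) + (0.75)·(0.75) + (0.75)·(0.75) + (-2.25)·(-2.25)) / 3 = 6.75/3 = 2.25
  S[X_1,X_2] = ((0.75)·(-0.5) + (0.75)·(1.5) + (0.75)·(0.5) + (-2.25)·(-1.5)) / 3 = 4.5/3 = 1.5
  S[X_2,X_2] = ((-0.5)·(-0.5) + (1.5)·(1.5) + (0.5)·(0.5) + (-1.5)·(-1.5)) / 3 = 5/3 = 1.6667

S is symmetric (S[j,i] = S[i,j]). Assembling:

S = [[2.25, 1.5],
 [1.5, 1.6667]]


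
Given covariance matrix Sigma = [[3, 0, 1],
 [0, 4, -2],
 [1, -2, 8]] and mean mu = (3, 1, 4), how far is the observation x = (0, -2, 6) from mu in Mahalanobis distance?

Step 1 — centre the observation: (x - mu) = (-3, -3, 2).

Step 2 — invert Sigma (cofactor / det for 3×3, or solve directly):
  Sigma^{-1} = [[0.35, -0.025, -0.05],
 [-0.025, 0.2875, 0.075],
 [-0.05, 0.075, 0.15]].

Step 3 — form the quadratic (x - mu)^T · Sigma^{-1} · (x - mu):
  Sigma^{-1} · (x - mu) = (-1.075, -0.6375, 0.225).
  (x - mu)^T · [Sigma^{-1} · (x - mu)] = (-3)·(-1.075) + (-3)·(-0.6375) + (2)·(0.225) = 5.5875.

Step 4 — take square root: d = √(5.5875) ≈ 2.3638.

d(x, mu) = √(5.5875) ≈ 2.3638


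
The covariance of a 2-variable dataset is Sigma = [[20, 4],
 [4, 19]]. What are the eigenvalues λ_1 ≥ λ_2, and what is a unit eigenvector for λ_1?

Step 1 — characteristic polynomial of 2×2 Sigma:
  det(Sigma - λI) = λ² - trace · λ + det = 0.
  trace = 20 + 19 = 39, det = 20·19 - (4)² = 364.
Step 2 — discriminant:
  Δ = trace² - 4·det = 1521 - 1456 = 65.
Step 3 — eigenvalues:
  λ = (trace ± √Δ)/2 = (39 ± 8.0623)/2,
  λ_1 = 23.5311,  λ_2 = 15.4689.

Step 4 — unit eigenvector for λ_1: solve (Sigma - λ_1 I)v = 0. First row:
  (20 - 23.5311)·v_x + (4)·v_y = 0, i.e. (-3.5311)·v_x + (4)·v_y = 0,
  so v ∝ (b, λ_1 - a) = (4, 3.5311) = u.
  ||u|| = √((4)² + (3.5311)²) = √(28.4689) ≈ 5.3356,
  v_1 = u/||u|| ≈ (0.7497, 0.6618) (||v_1|| = 1).

λ_1 = 23.5311,  λ_2 = 15.4689;  v_1 ≈ (0.7497, 0.6618)


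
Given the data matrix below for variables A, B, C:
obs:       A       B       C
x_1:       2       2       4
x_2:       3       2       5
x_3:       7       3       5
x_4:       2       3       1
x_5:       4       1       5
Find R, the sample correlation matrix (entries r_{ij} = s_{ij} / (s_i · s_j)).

Step 1 — column means:
  mean(A) = (2 + 3 + 7 + 2 + 4) / 5 = 18/5 = 3.6
  mean(B) = (2 + 2 + 3 + 3 + 1) / 5 = 11/5 = 2.2
  mean(C) = (4 + 5 + 5 + 1 + 5) / 5 = 20/5 = 4

Step 2 — sample variances and covariances s[i,j] = (1/(n-1)) · Σ_k (x_{k,i} - mean_i) · (x_{k,j} - mean_j), with n-1 = 4:
  s[A,A] = ((-1.6)·(-1.6) + (-0.6)·(-0.6) + (3.4)·(3.4) + (-1.6)·(-1.6) + (0.4)·(0.4)) / 4 = 17.2/4 = 4.3
  s[A,B] = ((-1.6)·(-0.2) + (-0.6)·(-0.2) + (3.4)·(0.8) + (-1.6)·(0.8) + (0.4)·(-1.2)) / 4 = 1.4/4 = 0.35
  s[A,C] = ((-1.6)·(0) + (-0.6)·(1) + (3.4)·(1) + (-1.6)·(-3) + (0.4)·(1)) / 4 = 8/4 = 2
  s[B,B] = ((-0.2)·(-0.2) + (-0.2)·(-0.2) + (0.8)·(0.8) + (0.8)·(0.8) + (-1.2)·(-1.2)) / 4 = 2.8/4 = 0.7
  s[B,C] = ((-0.2)·(0) + (-0.2)·(1) + (0.8)·(1) + (0.8)·(-3) + (-1.2)·(1)) / 4 = -3/4 = -0.75
  s[C,C] = ((0)·(0) + (1)·(1) + (1)·(1) + (-3)·(-3) + (1)·(1)) / 4 = 12/4 = 3
  Sample standard deviations s_i = √(s[i,i]):
  s(A) = √(4.3) = 2.0736
  s(B) = √(0.7) = 0.8367
  s(C) = √(3) = 1.7321

Step 3 — r_{ij} = s_{ij} / (s_i · s_j):
  r[A,A] = 1 (diagonal).
  r[A,B] = 0.35 / (2.0736 · 0.8367) = 0.35 / 1.7349 = 0.2017
  r[A,C] = 2 / (2.0736 · 1.7321) = 2 / 3.5917 = 0.5568
  r[B,B] = 1 (diagonal).
  r[B,C] = -0.75 / (0.8367 · 1.7321) = -0.75 / 1.4491 = -0.5175
  r[C,C] = 1 (diagonal).

R is symmetric with unit diagonal. Assembling:

R = [[1, 0.2017, 0.5568],
 [0.2017, 1, -0.5175],
 [0.5568, -0.5175, 1]]


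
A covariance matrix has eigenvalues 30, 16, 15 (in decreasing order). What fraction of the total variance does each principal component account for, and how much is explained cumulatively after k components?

Step 1 — total variance = trace(Sigma) = Σ λ_i = 30 + 16 + 15 = 61.

Step 2 — fraction explained by component i = λ_i / Σ λ:
  PC1: 30/61 = 0.4918
  PC2: 16/61 = 0.2623
  PC3: 15/61 = 0.2459

Step 3 — cumulative fraction after k components = (λ_1 + ... + λ_k) / Σ λ:
  k = 1: 30/61 = 0.4918
  k = 2: (30 + 16)/61 = 46/61 = 0.7541
  k = 3: (30 + 16 + 15)/61 = 61/61 = 1

Summary (fraction, with percent):

explained: PC1 0.4918 (49.18%), PC2 0.2623 (26.23%), PC3 0.2459 (24.59%);  cumulative: 0.4918, 0.7541, 1


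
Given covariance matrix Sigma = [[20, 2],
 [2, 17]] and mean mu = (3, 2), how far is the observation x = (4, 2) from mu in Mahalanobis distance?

Step 1 — centre the observation: (x - mu) = (1, 0).

Step 2 — invert Sigma. det(Sigma) = 20·17 - (2)² = 336.
  Sigma^{-1} = (1/det) · [[d, -b], [-b, a]] = [[0.0506, -0.006],
 [-0.006, 0.0595]].

Step 3 — form the quadratic (x - mu)^T · Sigma^{-1} · (x - mu):
  Sigma^{-1} · (x - mu) = (0.0506, -0.006).
  (x - mu)^T · [Sigma^{-1} · (x - mu)] = (1)·(0.0506) + (0)·(-0.006) = 0.0506.

Step 4 — take square root: d = √(0.0506) ≈ 0.2249.

d(x, mu) = √(0.0506) ≈ 0.2249


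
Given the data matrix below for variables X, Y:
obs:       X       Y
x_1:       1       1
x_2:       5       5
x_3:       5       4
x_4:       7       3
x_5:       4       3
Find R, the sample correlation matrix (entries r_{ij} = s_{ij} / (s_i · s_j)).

Step 1 — column means:
  mean(X) = (1 + 5 + 5 + 7 + 4) / 5 = 22/5 = 4.4
  mean(Y) = (1 + 5 + 4 + 3 + 3) / 5 = 16/5 = 3.2

Step 2 — sample variances and covariances s[i,j] = (1/(n-1)) · Σ_k (x_{k,i} - mean_i) · (x_{k,j} - mean_j), with n-1 = 4:
  s[X,X] = ((-3.4)·(-3.4) + (0.6)·(0.6) + (0.6)·(0.6) + (2.6)·(2.6) + (-0.4)·(-0.4)) / 4 = 19.2/4 = 4.8
  s[X,Y] = ((-3.4)·(-2.2) + (0.6)·(1.8) + (0.6)·(0.8) + (2.6)·(-0.2) + (-0.4)·(-0.2)) / 4 = 8.6/4 = 2.15
  s[Y,Y] = ((-2.2)·(-2.2) + (1.8)·(1.8) + (0.8)·(0.8) + (-0.2)·(-0.2) + (-0.2)·(-0.2)) / 4 = 8.8/4 = 2.2
  Sample standard deviations s_i = √(s[i,i]):
  s(X) = √(4.8) = 2.1909
  s(Y) = √(2.2) = 1.4832

Step 3 — r_{ij} = s_{ij} / (s_i · s_j):
  r[X,X] = 1 (diagonal).
  r[X,Y] = 2.15 / (2.1909 · 1.4832) = 2.15 / 3.2496 = 0.6616
  r[Y,Y] = 1 (diagonal).

R is symmetric with unit diagonal. Assembling:

R = [[1, 0.6616],
 [0.6616, 1]]


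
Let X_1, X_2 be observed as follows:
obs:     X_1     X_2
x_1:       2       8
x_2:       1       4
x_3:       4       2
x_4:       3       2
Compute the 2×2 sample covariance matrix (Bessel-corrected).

Step 1 — column means:
  mean(X_1) = (2 + 1 + 4 + 3) / 4 = 10/4 = 2.5
  mean(X_2) = (8 + 4 + 2 + 2) / 4 = 16/4 = 4

Step 2 — sample covariance S[i,j] = (1/(n-1)) · Σ_k (x_{k,i} - mean_i) · (x_{k,j} - mean_j), with n-1 = 3.
  S[X_1,X_1] = ((-0.5)·(-0.5) + (-1.5)·(-1.5) + (1.5)·(1.5) + (0.5)·(0.5)) / 3 = 5/3 = 1.6667
  S[X_1,X_2] = ((-0.5)·(4) + (-1.5)·(0) + (1.5)·(-2) + (0.5)·(-2)) / 3 = -6/3 = -2
  S[X_2,X_2] = ((4)·(4) + (0)·(0) + (-2)·(-2) + (-2)·(-2)) / 3 = 24/3 = 8

S is symmetric (S[j,i] = S[i,j]). Assembling:

S = [[1.6667, -2],
 [-2, 8]]


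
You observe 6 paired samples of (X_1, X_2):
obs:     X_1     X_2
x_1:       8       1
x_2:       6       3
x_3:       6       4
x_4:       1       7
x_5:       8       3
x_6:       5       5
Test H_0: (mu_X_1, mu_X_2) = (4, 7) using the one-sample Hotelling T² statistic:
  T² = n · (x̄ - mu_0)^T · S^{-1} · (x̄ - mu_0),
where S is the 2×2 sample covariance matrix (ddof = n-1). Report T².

Step 1 — sample mean vector:
  mean(X_1) = (8 + 6 + 6 + 1 + 8 + 5) / 6 = 34/6 = 5.6667
  mean(X_2) = (1 + 3 + 4 + 7 + 3 + 5) / 6 = 23/6 = 3.8333
  x̄ = (5.6667, 3.8333),  deviation x̄ - mu_0 = (5.6667, 3.8333) - (4, 7) = (1.6667, -3.1667).

Step 2 — sample covariance matrix, S[i,j] = (1/(n-1)) · Σ_k (x_{k,i} - mean_i) · (x_{k,j} - mean_j), divisor n-1 = 5:
  S[X_1,X_1] = ((2.3333)·(2.3333) + (0.3333)·(0.3333) + (0.3333)·(0.3333) + (-4.6667)·(-4.6667) + (2.3333)·(2.3333) + (-0.6667)·(-0.6667)) / 5 = 33.3333/5 = 6.6667
  S[X_1,X_2] = ((2.3333)·(-2.8333) + (0.3333)·(-0.8333) + (0.3333)·(0.1667) + (-4.6667)·(3.1667) + (2.3333)·(-0.8333) + (-0.6667)·(1.1667)) / 5 = -24.3333/5 = -4.8667
  S[X_2,X_2] = ((-2.8333)·(-2.8333) + (-0.8333)·(-0.8333) + (0.1667)·(0.1667) + (3.1667)·(3.1667) + (-0.8333)·(-0.8333) + (1.1667)·(1.1667)) / 5 = 20.8333/5 = 4.1667
  S = [[6.6667, -4.8667],
 [-4.8667, 4.1667]].

Step 3 — invert S. det(S) = 6.6667·4.1667 - (-4.8667)² = 4.0933.
  S^{-1} = (1/det) · [[d, -b], [-b, a]] = [[1.0179, 1.1889],
 [1.1889, 1.6287]].

Step 4 — quadratic form (x̄ - mu_0)^T · S^{-1} · (x̄ - mu_0):
  S^{-1} · (x̄ - mu_0) = (-2.0684, -3.1759),
  (x̄ - mu_0)^T · [...] = (1.6667)·(-2.0684) + (-3.1667)·(-3.1759) = 6.6097.

Step 5 — scale by n: T² = 6 · 6.6097 = 39.658.

T² ≈ 39.658


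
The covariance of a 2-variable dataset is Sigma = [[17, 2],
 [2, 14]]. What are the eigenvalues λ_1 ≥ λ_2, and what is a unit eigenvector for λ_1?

Step 1 — characteristic polynomial of 2×2 Sigma:
  det(Sigma - λI) = λ² - trace · λ + det = 0.
  trace = 17 + 14 = 31, det = 17·14 - (2)² = 234.
Step 2 — discriminant:
  Δ = trace² - 4·det = 961 - 936 = 25.
Step 3 — eigenvalues:
  λ = (trace ± √Δ)/2 = (31 ± 5)/2,
  λ_1 = 18,  λ_2 = 13.

Step 4 — unit eigenvector for λ_1: solve (Sigma - λ_1 I)v = 0. First row:
  (17 - 18)·v_x + (2)·v_y = 0, i.e. (-1)·v_x + (2)·v_y = 0,
  so v ∝ (b, λ_1 - a) = (2, 1) = u.
  ||u|| = √((2)² + (1)²) = √(5) ≈ 2.2361,
  v_1 = u/||u|| ≈ (0.8944, 0.4472) (||v_1|| = 1).

λ_1 = 18,  λ_2 = 13;  v_1 ≈ (0.8944, 0.4472)


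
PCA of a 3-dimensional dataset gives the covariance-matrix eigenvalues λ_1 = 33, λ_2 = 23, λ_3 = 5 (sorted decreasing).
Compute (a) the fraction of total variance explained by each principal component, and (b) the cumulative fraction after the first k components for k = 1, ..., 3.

Step 1 — total variance = trace(Sigma) = Σ λ_i = 33 + 23 + 5 = 61.

Step 2 — fraction explained by component i = λ_i / Σ λ:
  PC1: 33/61 = 0.541
  PC2: 23/61 = 0.377
  PC3: 5/61 = 0.082

Step 3 — cumulative fraction after k components = (λ_1 + ... + λ_k) / Σ λ:
  k = 1: 33/61 = 0.541
  k = 2: (33 + 23)/61 = 56/61 = 0.918
  k = 3: (33 + 23 + 5)/61 = 61/61 = 1

Summary (fraction, with percent):

explained: PC1 0.541 (54.1%), PC2 0.377 (37.7%), PC3 0.082 (8.2%);  cumulative: 0.541, 0.918, 1


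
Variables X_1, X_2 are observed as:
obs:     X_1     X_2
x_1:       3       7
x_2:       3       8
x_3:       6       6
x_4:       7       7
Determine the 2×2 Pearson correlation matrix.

Step 1 — column means:
  mean(X_1) = (3 + 3 + 6 + 7) / 4 = 19/4 = 4.75
  mean(X_2) = (7 + 8 + 6 + 7) / 4 = 28/4 = 7

Step 2 — sample variances and covariances s[i,j] = (1/(n-1)) · Σ_k (x_{k,i} - mean_i) · (x_{k,j} - mean_j), with n-1 = 3:
  s[X_1,X_1] = ((-1.75)·(-1.75) + (-1.75)·(-1.75) + (1.25)·(1.25) + (2.25)·(2.25)) / 3 = 12.75/3 = 4.25
  s[X_1,X_2] = ((-1.75)·(0) + (-1.75)·(1) + (1.25)·(-1) + (2.25)·(0)) / 3 = -3/3 = -1
  s[X_2,X_2] = ((0)·(0) + (1)·(1) + (-1)·(-1) + (0)·(0)) / 3 = 2/3 = 0.6667
  Sample standard deviations s_i = √(s[i,i]):
  s(X_1) = √(4.25) = 2.0616
  s(X_2) = √(0.6667) = 0.8165

Step 3 — r_{ij} = s_{ij} / (s_i · s_j):
  r[X_1,X_1] = 1 (diagonal).
  r[X_1,X_2] = -1 / (2.0616 · 0.8165) = -1 / 1.6833 = -0.5941
  r[X_2,X_2] = 1 (diagonal).

R is symmetric with unit diagonal. Assembling:

R = [[1, -0.5941],
 [-0.5941, 1]]


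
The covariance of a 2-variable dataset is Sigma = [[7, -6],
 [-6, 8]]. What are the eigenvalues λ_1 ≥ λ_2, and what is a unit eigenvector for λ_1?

Step 1 — characteristic polynomial of 2×2 Sigma:
  det(Sigma - λI) = λ² - trace · λ + det = 0.
  trace = 7 + 8 = 15, det = 7·8 - (-6)² = 20.
Step 2 — discriminant:
  Δ = trace² - 4·det = 225 - 80 = 145.
Step 3 — eigenvalues:
  λ = (trace ± √Δ)/2 = (15 ± 12.0416)/2,
  λ_1 = 13.5208,  λ_2 = 1.4792.

Step 4 — unit eigenvector for λ_1: solve (Sigma - λ_1 I)v = 0. First row:
  (7 - 13.5208)·v_x + (-6)·v_y = 0, i.e. (-6.5208)·v_x + (-6)·v_y = 0,
  so v ∝ (b, λ_1 - a) = (-6, 6.5208); multiply by -1 so the first entry is positive: u = (6, -6.5208).
  ||u|| = √((6)² + (-6.5208)²) = √(78.5208) ≈ 8.8612,
  v_1 = u/||u|| ≈ (0.6771, -0.7359) (||v_1|| = 1).

λ_1 = 13.5208,  λ_2 = 1.4792;  v_1 ≈ (0.6771, -0.7359)


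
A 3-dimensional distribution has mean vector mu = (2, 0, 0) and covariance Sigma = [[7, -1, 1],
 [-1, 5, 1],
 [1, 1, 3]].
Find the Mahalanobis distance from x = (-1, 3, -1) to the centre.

Step 1 — centre the observation: (x - mu) = (-3, 3, -1).

Step 2 — invert Sigma (cofactor / det for 3×3, or solve directly):
  Sigma^{-1} = [[0.1591, 0.0455, -0.0682],
 [0.0455, 0.2273, -0.0909],
 [-0.0682, -0.0909, 0.3864]].

Step 3 — form the quadratic (x - mu)^T · Sigma^{-1} · (x - mu):
  Sigma^{-1} · (x - mu) = (-0.2727, 0.6364, -0.4545).
  (x - mu)^T · [Sigma^{-1} · (x - mu)] = (-3)·(-0.2727) + (3)·(0.6364) + (-1)·(-0.4545) = 3.1818.

Step 4 — take square root: d = √(3.1818) ≈ 1.7838.

d(x, mu) = √(3.1818) ≈ 1.7838


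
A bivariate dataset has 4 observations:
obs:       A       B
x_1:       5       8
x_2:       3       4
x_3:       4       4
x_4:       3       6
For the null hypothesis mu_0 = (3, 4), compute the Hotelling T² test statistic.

Step 1 — sample mean vector:
  mean(A) = (5 + 3 + 4 + 3) / 4 = 15/4 = 3.75
  mean(B) = (8 + 4 + 4 + 6) / 4 = 22/4 = 5.5
  x̄ = (3.75, 5.5),  deviation x̄ - mu_0 = (3.75, 5.5) - (3, 4) = (0.75, 1.5).

Step 2 — sample covariance matrix, S[i,j] = (1/(n-1)) · Σ_k (x_{k,i} - mean_i) · (x_{k,j} - mean_j), divisor n-1 = 3:
  S[A,A] = ((1.25)·(1.25) + (-0.75)·(-0.75) + (0.25)·(0.25) + (-0.75)·(-0.75)) / 3 = 2.75/3 = 0.9167
  S[A,B] = ((1.25)·(2.5) + (-0.75)·(-1.5) + (0.25)·(-1.5) + (-0.75)·(0.5)) / 3 = 3.5/3 = 1.1667
  S[B,B] = ((2.5)·(2.5) + (-1.5)·(-1.5) + (-1.5)·(-1.5) + (0.5)·(0.5)) / 3 = 11/3 = 3.6667
  S = [[0.9167, 1.1667],
 [1.1667, 3.6667]].

Step 3 — invert S. det(S) = 0.9167·3.6667 - (1.1667)² = 2.
  S^{-1} = (1/det) · [[d, -b], [-b, a]] = [[1.8333, -0.5833],
 [-0.5833, 0.4583]].

Step 4 — quadratic form (x̄ - mu_0)^T · S^{-1} · (x̄ - mu_0):
  S^{-1} · (x̄ - mu_0) = (0.5, 0.25),
  (x̄ - mu_0)^T · [...] = (0.75)·(0.5) + (1.5)·(0.25) = 0.75.

Step 5 — scale by n: T² = 4 · 0.75 = 3.

T² ≈ 3


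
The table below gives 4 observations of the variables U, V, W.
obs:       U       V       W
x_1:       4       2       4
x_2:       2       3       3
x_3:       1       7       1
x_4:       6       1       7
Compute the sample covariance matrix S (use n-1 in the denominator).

Step 1 — column means:
  mean(U) = (4 + 2 + 1 + 6) / 4 = 13/4 = 3.25
  mean(V) = (2 + 3 + 7 + 1) / 4 = 13/4 = 3.25
  mean(W) = (4 + 3 + 1 + 7) / 4 = 15/4 = 3.75

Step 2 — sample covariance S[i,j] = (1/(n-1)) · Σ_k (x_{k,i} - mean_i) · (x_{k,j} - mean_j), with n-1 = 3.
  S[U,U] = ((0.75)·(0.75) + (-1.25)·(-1.25) + (-2.25)·(-2.25) + (2.75)·(2.75)) / 3 = 14.75/3 = 4.9167
  S[U,V] = ((0.75)·(-1.25) + (-1.25)·(-0.25) + (-2.25)·(3.75) + (2.75)·(-2.25)) / 3 = -15.25/3 = -5.0833
  S[U,W] = ((0.75)·(0.25) + (-1.25)·(-0.75) + (-2.25)·(-2.75) + (2.75)·(3.25)) / 3 = 16.25/3 = 5.4167
  S[V,V] = ((-1.25)·(-1.25) + (-0.25)·(-0.25) + (3.75)·(3.75) + (-2.25)·(-2.25)) / 3 = 20.75/3 = 6.9167
  S[V,W] = ((-1.25)·(0.25) + (-0.25)·(-0.75) + (3.75)·(-2.75) + (-2.25)·(3.25)) / 3 = -17.75/3 = -5.9167
  S[W,W] = ((0.25)·(0.25) + (-0.75)·(-0.75) + (-2.75)·(-2.75) + (3.25)·(3.25)) / 3 = 18.75/3 = 6.25

S is symmetric (S[j,i] = S[i,j]). Assembling:

S = [[4.9167, -5.0833, 5.4167],
 [-5.0833, 6.9167, -5.9167],
 [5.4167, -5.9167, 6.25]]


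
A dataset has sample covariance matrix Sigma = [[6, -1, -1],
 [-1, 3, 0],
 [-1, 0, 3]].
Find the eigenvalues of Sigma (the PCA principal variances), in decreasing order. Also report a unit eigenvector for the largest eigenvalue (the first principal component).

Step 1 — characteristic polynomial p(λ) = det(λI - Sigma) = λ³ - tr·λ² + c_1·λ - det, where tr = trace, c_1 = sum of the principal 2×2 minors, det = det(Sigma):
  tr = 6 + 3 + 3 = 12,
  c_1 = (6·3 - (-1)²) + (6·3 - (-1)²) + (3·3 - (0)²) = 17 + 17 + 9 = 43,
  det = 6·(3·3 - (0)²) - (-1)·((-1)·3 - (0)·(-1)) + (-1)·((-1)·(0) - 3·(-1)) = 6·(9) - (-1)·(-3) + (-1)·(3) = 48.
  So p(λ) = λ³ - 12λ² + 43λ - 48.
Step 2 — look for an integer root (rational root theorem: any rational root is an integer divisor of 48). Testing λ = 3:
  p(3) = 27 - 108 + 129 - 48 = 0  ✓
  Dividing out (λ - 3): p(λ) = (λ - 3)(λ² - 9λ + 16).
Step 3 — remaining eigenvalues from the quadratic λ² - 9λ + 16 = 0:
  Δ = 9² - 4·16 = 81 - 64 = 17,  λ = (9 ± √17)/2 = (9 ± 4.1231)/2 ≈ 6.5616 or 2.4384.
  Sorted: λ_1 = 6.5616,  λ_2 = 3,  λ_3 = 2.4384  (check: sum = 12 = tr ✓).

Step 4 — unit eigenvector for λ_1 ≈ 6.5616: v spans the null space of (Sigma - λ_1 I), whose rows are
  r_1 = (-0.5616, -1, -1),  r_2 = (-1, -3.5616, 0),  r_3 = (-1, 0, -3.5616).
  v is orthogonal to every row, so take v ∝ r_1 × r_2 = ((-1)·(0) - (-1)·(-3.5616), (-1)·(-1) - (-0.5616)·(0), (-0.5616)·(-3.5616) - (-1)·(-1)) ≈ (-3.5616, 1, 1).
  Rescale (multiply by -1 so the first nonzero entry is positive): u = (3.5616, -1, -1).
  ||u|| = √((3.5616)² + (-1)² + (-1)²) = √(14.6847) ≈ 3.8321,  v_1 = u/||u|| ≈ (0.9294, -0.261, -0.261) (||v_1|| = 1).

λ_1 = 6.5616,  λ_2 = 3,  λ_3 = 2.4384;  v_1 ≈ (0.9294, -0.261, -0.261)


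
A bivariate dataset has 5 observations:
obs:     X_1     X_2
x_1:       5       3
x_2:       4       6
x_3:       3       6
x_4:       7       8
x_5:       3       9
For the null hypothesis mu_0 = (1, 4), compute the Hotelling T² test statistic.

Step 1 — sample mean vector:
  mean(X_1) = (5 + 4 + 3 + 7 + 3) / 5 = 22/5 = 4.4
  mean(X_2) = (3 + 6 + 6 + 8 + 9) / 5 = 32/5 = 6.4
  x̄ = (4.4, 6.4),  deviation x̄ - mu_0 = (4.4, 6.4) - (1, 4) = (3.4, 2.4).

Step 2 — sample covariance matrix, S[i,j] = (1/(n-1)) · Σ_k (x_{k,i} - mean_i) · (x_{k,j} - mean_j), divisor n-1 = 4:
  S[X_1,X_1] = ((0.6)·(0.6) + (-0.4)·(-0.4) + (-1.4)·(-1.4) + (2.6)·(2.6) + (-1.4)·(-1.4)) / 4 = 11.2/4 = 2.8
  S[X_1,X_2] = ((0.6)·(-3.4) + (-0.4)·(-0.4) + (-1.4)·(-0.4) + (2.6)·(1.6) + (-1.4)·(2.6)) / 4 = -0.8/4 = -0.2
  S[X_2,X_2] = ((-3.4)·(-3.4) + (-0.4)·(-0.4) + (-0.4)·(-0.4) + (1.6)·(1.6) + (2.6)·(2.6)) / 4 = 21.2/4 = 5.3
  S = [[2.8, -0.2],
 [-0.2, 5.3]].

Step 3 — invert S. det(S) = 2.8·5.3 - (-0.2)² = 14.8.
  S^{-1} = (1/det) · [[d, -b], [-b, a]] = [[0.3581, 0.0135],
 [0.0135, 0.1892]].

Step 4 — quadratic form (x̄ - mu_0)^T · S^{-1} · (x̄ - mu_0):
  S^{-1} · (x̄ - mu_0) = (1.25, 0.5),
  (x̄ - mu_0)^T · [...] = (3.4)·(1.25) + (2.4)·(0.5) = 5.45.

Step 5 — scale by n: T² = 5 · 5.45 = 27.25.

T² ≈ 27.25


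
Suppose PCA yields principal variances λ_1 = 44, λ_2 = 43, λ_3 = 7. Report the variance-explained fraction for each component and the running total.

Step 1 — total variance = trace(Sigma) = Σ λ_i = 44 + 43 + 7 = 94.

Step 2 — fraction explained by component i = λ_i / Σ λ:
  PC1: 44/94 = 0.4681
  PC2: 43/94 = 0.4574
  PC3: 7/94 = 0.0745

Step 3 — cumulative fraction after k components = (λ_1 + ... + λ_k) / Σ λ:
  k = 1: 44/94 = 0.4681
  k = 2: (44 + 43)/94 = 87/94 = 0.9255
  k = 3: (44 + 43 + 7)/94 = 94/94 = 1

Summary (fraction, with percent):

explained: PC1 0.4681 (46.81%), PC2 0.4574 (45.74%), PC3 0.0745 (7.45%);  cumulative: 0.4681, 0.9255, 1


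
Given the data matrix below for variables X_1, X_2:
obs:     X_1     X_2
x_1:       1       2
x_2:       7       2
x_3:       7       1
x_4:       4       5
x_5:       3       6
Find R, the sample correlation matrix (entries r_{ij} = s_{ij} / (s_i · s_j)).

Step 1 — column means:
  mean(X_1) = (1 + 7 + 7 + 4 + 3) / 5 = 22/5 = 4.4
  mean(X_2) = (2 + 2 + 1 + 5 + 6) / 5 = 16/5 = 3.2

Step 2 — sample variances and covariances s[i,j] = (1/(n-1)) · Σ_k (x_{k,i} - mean_i) · (x_{k,j} - mean_j), with n-1 = 4:
  s[X_1,X_1] = ((-3.4)·(-3.4) + (2.6)·(2.6) + (2.6)·(2.6) + (-0.4)·(-0.4) + (-1.4)·(-1.4)) / 4 = 27.2/4 = 6.8
  s[X_1,X_2] = ((-3.4)·(-1.2) + (2.6)·(-1.2) + (2.6)·(-2.2) + (-0.4)·(1.8) + (-1.4)·(2.8)) / 4 = -9.4/4 = -2.35
  s[X_2,X_2] = ((-1.2)·(-1.2) + (-1.2)·(-1.2) + (-2.2)·(-2.2) + (1.8)·(1.8) + (2.8)·(2.8)) / 4 = 18.8/4 = 4.7
  Sample standard deviations s_i = √(s[i,i]):
  s(X_1) = √(6.8) = 2.6077
  s(X_2) = √(4.7) = 2.1679

Step 3 — r_{ij} = s_{ij} / (s_i · s_j):
  r[X_1,X_1] = 1 (diagonal).
  r[X_1,X_2] = -2.35 / (2.6077 · 2.1679) = -2.35 / 5.6533 = -0.4157
  r[X_2,X_2] = 1 (diagonal).

R is symmetric with unit diagonal. Assembling:

R = [[1, -0.4157],
 [-0.4157, 1]]


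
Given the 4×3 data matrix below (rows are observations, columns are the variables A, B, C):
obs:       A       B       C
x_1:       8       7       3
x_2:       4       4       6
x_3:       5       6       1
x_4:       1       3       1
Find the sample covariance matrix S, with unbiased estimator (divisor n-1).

Step 1 — column means:
  mean(A) = (8 + 4 + 5 + 1) / 4 = 18/4 = 4.5
  mean(B) = (7 + 4 + 6 + 3) / 4 = 20/4 = 5
  mean(C) = (3 + 6 + 1 + 1) / 4 = 11/4 = 2.75

Step 2 — sample covariance S[i,j] = (1/(n-1)) · Σ_k (x_{k,i} - mean_i) · (x_{k,j} - mean_j), with n-1 = 3.
  S[A,A] = ((3.5)·(3.5) + (-0.5)·(-0.5) + (0.5)·(0.5) + (-3.5)·(-3.5)) / 3 = 25/3 = 8.3333
  S[A,B] = ((3.5)·(2) + (-0.5)·(-1) + (0.5)·(1) + (-3.5)·(-2)) / 3 = 15/3 = 5
  S[A,C] = ((3.5)·(0.25) + (-0.5)·(3.25) + (0.5)·(-1.75) + (-3.5)·(-1.75)) / 3 = 4.5/3 = 1.5
  S[B,B] = ((2)·(2) + (-1)·(-1) + (1)·(1) + (-2)·(-2)) / 3 = 10/3 = 3.3333
  S[B,C] = ((2)·(0.25) + (-1)·(3.25) + (1)·(-1.75) + (-2)·(-1.75)) / 3 = -1/3 = -0.3333
  S[C,C] = ((0.25)·(0.25) + (3.25)·(3.25) + (-1.75)·(-1.75) + (-1.75)·(-1.75)) / 3 = 16.75/3 = 5.5833

S is symmetric (S[j,i] = S[i,j]). Assembling:

S = [[8.3333, 5, 1.5],
 [5, 3.3333, -0.3333],
 [1.5, -0.3333, 5.5833]]


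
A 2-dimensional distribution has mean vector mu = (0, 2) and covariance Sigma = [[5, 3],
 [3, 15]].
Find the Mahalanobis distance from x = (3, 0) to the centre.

Step 1 — centre the observation: (x - mu) = (3, -2).

Step 2 — invert Sigma. det(Sigma) = 5·15 - (3)² = 66.
  Sigma^{-1} = (1/det) · [[d, -b], [-b, a]] = [[0.2273, -0.0455],
 [-0.0455, 0.0758]].

Step 3 — form the quadratic (x - mu)^T · Sigma^{-1} · (x - mu):
  Sigma^{-1} · (x - mu) = (0.7727, -0.2879).
  (x - mu)^T · [Sigma^{-1} · (x - mu)] = (3)·(0.7727) + (-2)·(-0.2879) = 2.8939.

Step 4 — take square root: d = √(2.8939) ≈ 1.7012.

d(x, mu) = √(2.8939) ≈ 1.7012


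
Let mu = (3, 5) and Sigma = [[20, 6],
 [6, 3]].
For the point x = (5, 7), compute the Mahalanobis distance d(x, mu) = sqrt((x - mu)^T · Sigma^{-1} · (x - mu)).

Step 1 — centre the observation: (x - mu) = (2, 2).

Step 2 — invert Sigma. det(Sigma) = 20·3 - (6)² = 24.
  Sigma^{-1} = (1/det) · [[d, -b], [-b, a]] = [[0.125, -0.25],
 [-0.25, 0.8333]].

Step 3 — form the quadratic (x - mu)^T · Sigma^{-1} · (x - mu):
  Sigma^{-1} · (x - mu) = (-0.25, 1.1667).
  (x - mu)^T · [Sigma^{-1} · (x - mu)] = (2)·(-0.25) + (2)·(1.1667) = 1.8333.

Step 4 — take square root: d = √(1.8333) ≈ 1.354.

d(x, mu) = √(1.8333) ≈ 1.354


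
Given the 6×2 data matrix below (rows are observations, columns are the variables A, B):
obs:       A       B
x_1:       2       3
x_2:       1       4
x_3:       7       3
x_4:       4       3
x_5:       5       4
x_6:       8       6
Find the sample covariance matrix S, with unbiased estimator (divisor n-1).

Step 1 — column means:
  mean(A) = (2 + 1 + 7 + 4 + 5 + 8) / 6 = 27/6 = 4.5
  mean(B) = (3 + 4 + 3 + 3 + 4 + 6) / 6 = 23/6 = 3.8333

Step 2 — sample covariance S[i,j] = (1/(n-1)) · Σ_k (x_{k,i} - mean_i) · (x_{k,j} - mean_j), with n-1 = 5.
  S[A,A] = ((-2.5)·(-2.5) + (-3.5)·(-3.5) + (2.5)·(2.5) + (-0.5)·(-0.5) + (0.5)·(0.5) + (3.5)·(3.5)) / 5 = 37.5/5 = 7.5
  S[A,B] = ((-2.5)·(-0.8333) + (-3.5)·(0.1667) + (2.5)·(-0.8333) + (-0.5)·(-0.8333) + (0.5)·(0.1667) + (3.5)·(2.1667)) / 5 = 7.5/5 = 1.5
  S[B,B] = ((-0.8333)·(-0.8333) + (0.1667)·(0.1667) + (-0.8333)·(-0.8333) + (-0.8333)·(-0.8333) + (0.1667)·(0.1667) + (2.1667)·(2.1667)) / 5 = 6.8333/5 = 1.3667

S is symmetric (S[j,i] = S[i,j]). Assembling:

S = [[7.5, 1.5],
 [1.5, 1.3667]]


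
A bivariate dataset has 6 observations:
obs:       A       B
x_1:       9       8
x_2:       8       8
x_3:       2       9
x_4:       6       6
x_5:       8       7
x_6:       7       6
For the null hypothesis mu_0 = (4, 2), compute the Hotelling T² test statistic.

Step 1 — sample mean vector:
  mean(A) = (9 + 8 + 2 + 6 + 8 + 7) / 6 = 40/6 = 6.6667
  mean(B) = (8 + 8 + 9 + 6 + 7 + 6) / 6 = 44/6 = 7.3333
  x̄ = (6.6667, 7.3333),  deviation x̄ - mu_0 = (6.6667, 7.3333) - (4, 2) = (2.6667, 5.3333).

Step 2 — sample covariance matrix, S[i,j] = (1/(n-1)) · Σ_k (x_{k,i} - mean_i) · (x_{k,j} - mean_j), divisor n-1 = 5:
  S[A,A] = ((2.3333)·(2.3333) + (1.3333)·(1.3333) + (-4.6667)·(-4.6667) + (-0.6667)·(-0.6667) + (1.3333)·(1.3333) + (0.3333)·(0.3333)) / 5 = 31.3333/5 = 6.2667
  S[A,B] = ((2.3333)·(0.6667) + (1.3333)·(0.6667) + (-4.6667)·(1.6667) + (-0.6667)·(-1.3333) + (1.3333)·(-0.3333) + (0.3333)·(-1.3333)) / 5 = -5.3333/5 = -1.0667
  S[B,B] = ((0.6667)·(0.6667) + (0.6667)·(0.6667) + (1.6667)·(1.6667) + (-1.3333)·(-1.3333) + (-0.3333)·(-0.3333) + (-1.3333)·(-1.3333)) / 5 = 7.3333/5 = 1.4667
  S = [[6.2667, -1.0667],
 [-1.0667, 1.4667]].

Step 3 — invert S. det(S) = 6.2667·1.4667 - (-1.0667)² = 8.0533.
  S^{-1} = (1/det) · [[d, -b], [-b, a]] = [[0.1821, 0.1325],
 [0.1325, 0.7781]].

Step 4 — quadratic form (x̄ - mu_0)^T · S^{-1} · (x̄ - mu_0):
  S^{-1} · (x̄ - mu_0) = (1.1921, 4.5033),
  (x̄ - mu_0)^T · [...] = (2.6667)·(1.1921) + (5.3333)·(4.5033) = 27.1965.

Step 5 — scale by n: T² = 6 · 27.1965 = 163.1788.

T² ≈ 163.1788


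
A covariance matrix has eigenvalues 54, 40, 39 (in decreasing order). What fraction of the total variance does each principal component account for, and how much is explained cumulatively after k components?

Step 1 — total variance = trace(Sigma) = Σ λ_i = 54 + 40 + 39 = 133.

Step 2 — fraction explained by component i = λ_i / Σ λ:
  PC1: 54/133 = 0.406
  PC2: 40/133 = 0.3008
  PC3: 39/133 = 0.2932

Step 3 — cumulative fraction after k components = (λ_1 + ... + λ_k) / Σ λ:
  k = 1: 54/133 = 0.406
  k = 2: (54 + 40)/133 = 94/133 = 0.7068
  k = 3: (54 + 40 + 39)/133 = 133/133 = 1

Summary (fraction, with percent):

explained: PC1 0.406 (40.6%), PC2 0.3008 (30.08%), PC3 0.2932 (29.32%);  cumulative: 0.406, 0.7068, 1


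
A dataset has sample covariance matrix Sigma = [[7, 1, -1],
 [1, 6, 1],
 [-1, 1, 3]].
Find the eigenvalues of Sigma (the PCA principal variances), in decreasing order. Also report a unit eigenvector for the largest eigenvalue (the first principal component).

Step 1 — characteristic polynomial p(λ) = det(λI - Sigma) = λ³ - tr·λ² + c_1·λ - det, where tr = trace, c_1 = sum of the principal 2×2 minors, det = det(Sigma):
  tr = 7 + 6 + 3 = 16,
  c_1 = (7·6 - (1)²) + (7·3 - (-1)²) + (6·3 - (1)²) = 41 + 20 + 17 = 78,
  det = 7·(6·3 - (1)²) - (1)·((1)·3 - (1)·(-1)) + (-1)·((1)·(1) - 6·(-1)) = 7·(17) - (1)·(4) + (-1)·(7) = 108.
  So p(λ) = λ³ - 16λ² + 78λ - 108.
Step 2 — look for an integer root (rational root theorem: any rational root is an integer divisor of 108). Testing λ = 6:
  p(6) = 216 - 576 + 468 - 108 = 0  ✓
  Dividing out (λ - 6): p(λ) = (λ - 6)(λ² - 10λ + 18).
Step 3 — remaining eigenvalues from the quadratic λ² - 10λ + 18 = 0:
  Δ = 10² - 4·18 = 100 - 72 = 28,  λ = (10 ± √28)/2 = (10 ± 5.2915)/2 ≈ 7.6458 or 2.3542.
  Sorted: λ_1 = 7.6458,  λ_2 = 6,  λ_3 = 2.3542  (check: sum = 16 = tr ✓).

Step 4 — unit eigenvector for λ_1 ≈ 7.6458: v spans the null space of (Sigma - λ_1 I), whose rows are
  r_1 = (-0.6458, 1, -1),  r_2 = (1, -1.6458, 1),  r_3 = (-1, 1, -4.6458).
  v is orthogonal to every row, so take v ∝ r_2 × r_3 = ((-1.6458)·(-4.6458) - (1)·(1), (1)·(-1) - (1)·(-4.6458), (1)·(1) - (-1.6458)·(-1)) ≈ (6.6458, 3.6458, -0.6458).
  Let u = (6.6458, 3.6458, -0.6458).
  ||u|| = √((6.6458)² + (3.6458)² + (-0.6458)²) = √(57.8745) ≈ 7.6075,  v_1 = u/||u|| ≈ (0.8736, 0.4792, -0.0849) (||v_1|| = 1).

λ_1 = 7.6458,  λ_2 = 6,  λ_3 = 2.3542;  v_1 ≈ (0.8736, 0.4792, -0.0849)


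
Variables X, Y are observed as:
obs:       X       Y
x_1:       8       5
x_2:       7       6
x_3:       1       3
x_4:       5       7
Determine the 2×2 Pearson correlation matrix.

Step 1 — column means:
  mean(X) = (8 + 7 + 1 + 5) / 4 = 21/4 = 5.25
  mean(Y) = (5 + 6 + 3 + 7) / 4 = 21/4 = 5.25

Step 2 — sample variances and covariances s[i,j] = (1/(n-1)) · Σ_k (x_{k,i} - mean_i) · (x_{k,j} - mean_j), with n-1 = 3:
  s[X,X] = ((2.75)·(2.75) + (1.75)·(1.75) + (-4.25)·(-4.25) + (-0.25)·(-0.25)) / 3 = 28.75/3 = 9.5833
  s[X,Y] = ((2.75)·(-0.25) + (1.75)·(0.75) + (-4.25)·(-2.25) + (-0.25)·(1.75)) / 3 = 9.75/3 = 3.25
  s[Y,Y] = ((-0.25)·(-0.25) + (0.75)·(0.75) + (-2.25)·(-2.25) + (1.75)·(1.75)) / 3 = 8.75/3 = 2.9167
  Sample standard deviations s_i = √(s[i,i]):
  s(X) = √(9.5833) = 3.0957
  s(Y) = √(2.9167) = 1.7078

Step 3 — r_{ij} = s_{ij} / (s_i · s_j):
  r[X,X] = 1 (diagonal).
  r[X,Y] = 3.25 / (3.0957 · 1.7078) = 3.25 / 5.2869 = 0.6147
  r[Y,Y] = 1 (diagonal).

R is symmetric with unit diagonal. Assembling:

R = [[1, 0.6147],
 [0.6147, 1]]


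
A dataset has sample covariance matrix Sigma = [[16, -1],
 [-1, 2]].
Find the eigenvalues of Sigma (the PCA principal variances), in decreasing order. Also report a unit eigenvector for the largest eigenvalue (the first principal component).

Step 1 — characteristic polynomial of 2×2 Sigma:
  det(Sigma - λI) = λ² - trace · λ + det = 0.
  trace = 16 + 2 = 18, det = 16·2 - (-1)² = 31.
Step 2 — discriminant:
  Δ = trace² - 4·det = 324 - 124 = 200.
Step 3 — eigenvalues:
  λ = (trace ± √Δ)/2 = (18 ± 14.1421)/2,
  λ_1 = 16.0711,  λ_2 = 1.9289.

Step 4 — unit eigenvector for λ_1: solve (Sigma - λ_1 I)v = 0. First row:
  (16 - 16.0711)·v_x + (-1)·v_y = 0, i.e. (-0.0711)·v_x + (-1)·v_y = 0,
  so v ∝ (b, λ_1 - a) = (-1, 0.0711); multiply by -1 so the first entry is positive: u = (1, -0.0711).
  ||u|| = √((1)² + (-0.0711)²) = √(1.0051) ≈ 1.0025,
  v_1 = u/||u|| ≈ (0.9975, -0.0709) (||v_1|| = 1).

λ_1 = 16.0711,  λ_2 = 1.9289;  v_1 ≈ (0.9975, -0.0709)


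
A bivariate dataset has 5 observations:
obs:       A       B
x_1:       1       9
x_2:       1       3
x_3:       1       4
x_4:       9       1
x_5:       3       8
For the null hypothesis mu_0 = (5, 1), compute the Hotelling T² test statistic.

Step 1 — sample mean vector:
  mean(A) = (1 + 1 + 1 + 9 + 3) / 5 = 15/5 = 3
  mean(B) = (9 + 3 + 4 + 1 + 8) / 5 = 25/5 = 5
  x̄ = (3, 5),  deviation x̄ - mu_0 = (3, 5) - (5, 1) = (-2, 4).

Step 2 — sample covariance matrix, S[i,j] = (1/(n-1)) · Σ_k (x_{k,i} - mean_i) · (x_{k,j} - mean_j), divisor n-1 = 4:
  S[A,A] = ((-2)·(-2) + (-2)·(-2) + (-2)·(-2) + (6)·(6) + (0)·(0)) / 4 = 48/4 = 12
  S[A,B] = ((-2)·(4) + (-2)·(-2) + (-2)·(-1) + (6)·(-4) + (0)·(3)) / 4 = -26/4 = -6.5
  S[B,B] = ((4)·(4) + (-2)·(-2) + (-1)·(-1) + (-4)·(-4) + (3)·(3)) / 4 = 46/4 = 11.5
  S = [[12, -6.5],
 [-6.5, 11.5]].

Step 3 — invert S. det(S) = 12·11.5 - (-6.5)² = 95.75.
  S^{-1} = (1/det) · [[d, -b], [-b, a]] = [[0.1201, 0.0679],
 [0.0679, 0.1253]].

Step 4 — quadratic form (x̄ - mu_0)^T · S^{-1} · (x̄ - mu_0):
  S^{-1} · (x̄ - mu_0) = (0.0313, 0.3655),
  (x̄ - mu_0)^T · [...] = (-2)·(0.0313) + (4)·(0.3655) = 1.3995.

Step 5 — scale by n: T² = 5 · 1.3995 = 6.9974.

T² ≈ 6.9974


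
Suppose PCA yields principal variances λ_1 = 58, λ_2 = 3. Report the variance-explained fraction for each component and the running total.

Step 1 — total variance = trace(Sigma) = Σ λ_i = 58 + 3 = 61.

Step 2 — fraction explained by component i = λ_i / Σ λ:
  PC1: 58/61 = 0.9508
  PC2: 3/61 = 0.0492

Step 3 — cumulative fraction after k components = (λ_1 + ... + λ_k) / Σ λ:
  k = 1: 58/61 = 0.9508
  k = 2: (58 + 3)/61 = 61/61 = 1

Summary (fraction, with percent):

explained: PC1 0.9508 (95.08%), PC2 0.0492 (4.92%);  cumulative: 0.9508, 1


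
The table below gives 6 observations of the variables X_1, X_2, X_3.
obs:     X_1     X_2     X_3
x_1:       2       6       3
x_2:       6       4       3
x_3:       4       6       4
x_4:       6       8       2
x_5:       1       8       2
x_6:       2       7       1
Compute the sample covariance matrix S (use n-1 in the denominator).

Step 1 — column means:
  mean(X_1) = (2 + 6 + 4 + 6 + 1 + 2) / 6 = 21/6 = 3.5
  mean(X_2) = (6 + 4 + 6 + 8 + 8 + 7) / 6 = 39/6 = 6.5
  mean(X_3) = (3 + 3 + 4 + 2 + 2 + 1) / 6 = 15/6 = 2.5

Step 2 — sample covariance S[i,j] = (1/(n-1)) · Σ_k (x_{k,i} - mean_i) · (x_{k,j} - mean_j), with n-1 = 5.
  S[X_1,X_1] = ((-1.5)·(-1.5) + (2.5)·(2.5) + (0.5)·(0.5) + (2.5)·(2.5) + (-2.5)·(-2.5) + (-1.5)·(-1.5)) / 5 = 23.5/5 = 4.7
  S[X_1,X_2] = ((-1.5)·(-0.5) + (2.5)·(-2.5) + (0.5)·(-0.5) + (2.5)·(1.5) + (-2.5)·(1.5) + (-1.5)·(0.5)) / 5 = -6.5/5 = -1.3
  S[X_1,X_3] = ((-1.5)·(0.5) + (2.5)·(0.5) + (0.5)·(1.5) + (2.5)·(-0.5) + (-2.5)·(-0.5) + (-1.5)·(-1.5)) / 5 = 3.5/5 = 0.7
  S[X_2,X_2] = ((-0.5)·(-0.5) + (-2.5)·(-2.5) + (-0.5)·(-0.5) + (1.5)·(1.5) + (1.5)·(1.5) + (0.5)·(0.5)) / 5 = 11.5/5 = 2.3
  S[X_2,X_3] = ((-0.5)·(0.5) + (-2.5)·(0.5) + (-0.5)·(1.5) + (1.5)·(-0.5) + (1.5)·(-0.5) + (0.5)·(-1.5)) / 5 = -4.5/5 = -0.9
  S[X_3,X_3] = ((0.5)·(0.5) + (0.5)·(0.5) + (1.5)·(1.5) + (-0.5)·(-0.5) + (-0.5)·(-0.5) + (-1.5)·(-1.5)) / 5 = 5.5/5 = 1.1

S is symmetric (S[j,i] = S[i,j]). Assembling:

S = [[4.7, -1.3, 0.7],
 [-1.3, 2.3, -0.9],
 [0.7, -0.9, 1.1]]


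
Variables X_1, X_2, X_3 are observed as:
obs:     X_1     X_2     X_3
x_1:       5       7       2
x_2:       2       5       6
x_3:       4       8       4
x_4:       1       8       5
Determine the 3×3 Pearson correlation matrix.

Step 1 — column means:
  mean(X_1) = (5 + 2 + 4 + 1) / 4 = 12/4 = 3
  mean(X_2) = (7 + 5 + 8 + 8) / 4 = 28/4 = 7
  mean(X_3) = (2 + 6 + 4 + 5) / 4 = 17/4 = 4.25

Step 2 — sample variances and covariances s[i,j] = (1/(n-1)) · Σ_k (x_{k,i} - mean_i) · (x_{k,j} - mean_j), with n-1 = 3:
  s[X_1,X_1] = ((2)·(2) + (-1)·(-1) + (1)·(1) + (-2)·(-2)) / 3 = 10/3 = 3.3333
  s[X_1,X_2] = ((2)·(0) + (-1)·(-2) + (1)·(1) + (-2)·(1)) / 3 = 1/3 = 0.3333
  s[X_1,X_3] = ((2)·(-2.25) + (-1)·(1.75) + (1)·(-0.25) + (-2)·(0.75)) / 3 = -8/3 = -2.6667
  s[X_2,X_2] = ((0)·(0) + (-2)·(-2) + (1)·(1) + (1)·(1)) / 3 = 6/3 = 2
  s[X_2,X_3] = ((0)·(-2.25) + (-2)·(1.75) + (1)·(-0.25) + (1)·(0.75)) / 3 = -3/3 = -1
  s[X_3,X_3] = ((-2.25)·(-2.25) + (1.75)·(1.75) + (-0.25)·(-0.25) + (0.75)·(0.75)) / 3 = 8.75/3 = 2.9167
  Sample standard deviations s_i = √(s[i,i]):
  s(X_1) = √(3.3333) = 1.8257
  s(X_2) = √(2) = 1.4142
  s(X_3) = √(2.9167) = 1.7078

Step 3 — r_{ij} = s_{ij} / (s_i · s_j):
  r[X_1,X_1] = 1 (diagonal).
  r[X_1,X_2] = 0.3333 / (1.8257 · 1.4142) = 0.3333 / 2.582 = 0.1291
  r[X_1,X_3] = -2.6667 / (1.8257 · 1.7078) = -2.6667 / 3.118 = -0.8552
  r[X_2,X_2] = 1 (diagonal).
  r[X_2,X_3] = -1 / (1.4142 · 1.7078) = -1 / 2.4152 = -0.414
  r[X_3,X_3] = 1 (diagonal).

R is symmetric with unit diagonal. Assembling:

R = [[1, 0.1291, -0.8552],
 [0.1291, 1, -0.414],
 [-0.8552, -0.414, 1]]


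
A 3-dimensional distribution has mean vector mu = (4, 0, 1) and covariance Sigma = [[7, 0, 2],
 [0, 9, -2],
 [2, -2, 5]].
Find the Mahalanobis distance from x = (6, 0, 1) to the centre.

Step 1 — centre the observation: (x - mu) = (2, 0, 0).

Step 2 — invert Sigma (cofactor / det for 3×3, or solve directly):
  Sigma^{-1} = [[0.1633, -0.0159, -0.0717],
 [-0.0159, 0.1235, 0.0558],
 [-0.0717, 0.0558, 0.251]].

Step 3 — form the quadratic (x - mu)^T · Sigma^{-1} · (x - mu):
  Sigma^{-1} · (x - mu) = (0.3267, -0.0319, -0.1434).
  (x - mu)^T · [Sigma^{-1} · (x - mu)] = (2)·(0.3267) + (0)·(-0.0319) + (0)·(-0.1434) = 0.6534.

Step 4 — take square root: d = √(0.6534) ≈ 0.8083.

d(x, mu) = √(0.6534) ≈ 0.8083


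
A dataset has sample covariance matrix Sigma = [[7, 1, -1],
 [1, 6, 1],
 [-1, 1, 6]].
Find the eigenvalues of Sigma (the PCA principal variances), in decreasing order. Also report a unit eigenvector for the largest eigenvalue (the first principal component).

Step 1 — characteristic polynomial p(λ) = det(λI - Sigma) = λ³ - tr·λ² + c_1·λ - det, where tr = trace, c_1 = sum of the principal 2×2 minors, det = det(Sigma):
  tr = 7 + 6 + 6 = 19,
  c_1 = (7·6 - (1)²) + (7·6 - (-1)²) + (6·6 - (1)²) = 41 + 41 + 35 = 117,
  det = 7·(6·6 - (1)²) - (1)·((1)·6 - (1)·(-1)) + (-1)·((1)·(1) - 6·(-1)) = 7·(35) - (1)·(7) + (-1)·(7) = 231.
  So p(λ) = λ³ - 19λ² + 117λ - 231.
Step 2 — look for an integer root (rational root theorem: any rational root is an integer divisor of 231). Testing λ = 7:
  p(7) = 343 - 931 + 819 - 231 = 0  ✓
  Dividing out (λ - 7): p(λ) = (λ - 7)(λ² - 12λ + 33).
Step 3 — remaining eigenvalues from the quadratic λ² - 12λ + 33 = 0:
  Δ = 12² - 4·33 = 144 - 132 = 12,  λ = (12 ± √12)/2 = (12 ± 3.4641)/2 ≈ 7.7321 or 4.2679.
  Sorted: λ_1 = 7.7321,  λ_2 = 7,  λ_3 = 4.2679  (check: sum = 19 = tr ✓).

Step 4 — unit eigenvector for λ_1 ≈ 7.7321: v spans the null space of (Sigma - λ_1 I), whose rows are
  r_1 = (-0.7321, 1, -1),  r_2 = (1, -1.7321, 1),  r_3 = (-1, 1, -1.7321).
  v is orthogonal to every row, so take v ∝ r_1 × r_2 = ((1)·(1) - (-1)·(-1.7321), (-1)·(1) - (-0.7321)·(1), (-0.7321)·(-1.7321) - (1)·(1)) ≈ (-0.7321, -0.2679, 0.2679).
  Rescale (multiply by -1 so the first nonzero entry is positive): u = (0.7321, 0.2679, -0.2679).
  ||u|| = √((0.7321)² + (0.2679)² + (-0.2679)²) = √(0.6795) ≈ 0.8243,  v_1 = u/||u|| ≈ (0.8881, 0.3251, -0.3251) (||v_1|| = 1).

λ_1 = 7.7321,  λ_2 = 7,  λ_3 = 4.2679;  v_1 ≈ (0.8881, 0.3251, -0.3251)
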